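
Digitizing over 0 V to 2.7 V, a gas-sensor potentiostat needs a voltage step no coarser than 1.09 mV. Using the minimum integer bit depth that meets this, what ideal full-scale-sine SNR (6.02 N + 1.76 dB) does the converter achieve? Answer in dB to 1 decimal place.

74.0 dB

Range is 2.7 V.
2.7 V / 1.09 mV = 2477. Since 2^11 = 2048 and 2^12 = 4096, N = 12.
6.02(12) + 1.76 = 74.00 dB.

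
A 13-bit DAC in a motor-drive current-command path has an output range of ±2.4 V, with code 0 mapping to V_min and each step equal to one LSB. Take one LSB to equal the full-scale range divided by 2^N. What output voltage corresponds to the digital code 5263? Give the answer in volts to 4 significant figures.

Full-scale range = 2.4 V − (-2.4 V) = 4.8 V. LSB = 4.8 V / 2^13.
V_out = V_min + code × LSB = -2.4 V + 5263 × 4.8 V / 8192
      = -2.4 + 3.08379 = 0.683789 V.

0.6838 V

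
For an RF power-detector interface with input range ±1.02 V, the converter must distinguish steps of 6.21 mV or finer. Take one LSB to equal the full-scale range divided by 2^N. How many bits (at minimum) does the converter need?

9 bits

Range = 1.02 − (-1.02) = 2.04 V.
Need 2^N ≥ 2.04 V / 6.21 mV = 328.5 → N_min = 9.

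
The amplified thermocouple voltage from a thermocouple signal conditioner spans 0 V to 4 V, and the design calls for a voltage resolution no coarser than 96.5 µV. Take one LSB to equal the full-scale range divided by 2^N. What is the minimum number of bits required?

Full-scale range = 4 V.
4 V / 96.5 µV = 41450. Since 2^15 = 32768 and 2^16 = 65536, N = 16.

16 bits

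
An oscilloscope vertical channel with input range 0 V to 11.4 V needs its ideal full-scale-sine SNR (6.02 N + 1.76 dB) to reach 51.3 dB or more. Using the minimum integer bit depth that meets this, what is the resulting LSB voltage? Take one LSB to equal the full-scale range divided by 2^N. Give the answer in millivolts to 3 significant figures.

22.3 mV

Range is 11.4 V.
Required N = ⌈(51.3 − 1.76)/6.02⌉ = ⌈8.229⌉ = 9.
One LSB is 11.4 V / 512 = 22.3 mV.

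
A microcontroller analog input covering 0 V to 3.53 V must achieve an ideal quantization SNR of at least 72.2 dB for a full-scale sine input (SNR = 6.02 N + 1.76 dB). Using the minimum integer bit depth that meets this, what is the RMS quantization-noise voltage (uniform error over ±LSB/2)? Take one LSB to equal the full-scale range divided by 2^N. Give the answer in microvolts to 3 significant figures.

249 µV

Span = 3.53 V.
Solving 6.02 N ≥ 72.2 − 1.76: N ≥ 11.701. Round up → N = 12.
Step size = 3.53/4096 V = 0.86182 mV.
σ_q = LSB/√12 = 0.86182 mV/3.4641 = 249 µV.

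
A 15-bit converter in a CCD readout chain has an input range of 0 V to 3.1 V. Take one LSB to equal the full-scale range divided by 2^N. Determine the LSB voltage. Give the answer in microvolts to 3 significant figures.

V_FS = 3.1 V.
2^15 = 32768 levels.
Step size = 3.1/32768 V = 94.6 µV.

94.6 µV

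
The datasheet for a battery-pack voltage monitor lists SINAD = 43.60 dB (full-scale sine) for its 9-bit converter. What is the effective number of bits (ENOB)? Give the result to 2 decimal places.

Inverting SNR = 6.02 N + 1.76: N_eff = (43.60 − 1.76)/6.02 = 6.9502.

6.95 bits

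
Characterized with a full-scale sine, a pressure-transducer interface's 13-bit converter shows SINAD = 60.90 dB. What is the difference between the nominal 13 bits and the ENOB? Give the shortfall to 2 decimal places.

3.18 bits

ENOB = (SINAD − 1.76)/6.02 = (60.90 − 1.76)/6.02 = 9.8239 bits.
Lost resolution: 13 − 9.8239 = 3.1761 bits.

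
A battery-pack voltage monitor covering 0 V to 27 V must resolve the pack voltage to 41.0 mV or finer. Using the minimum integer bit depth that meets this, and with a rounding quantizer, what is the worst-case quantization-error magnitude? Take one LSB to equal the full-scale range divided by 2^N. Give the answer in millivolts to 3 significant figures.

Span = 27 V.
Levels needed ≥ 27/41.0 mV = 658.5. 2^10 = 1024 suffices, so N_min = 10.
One LSB is 27 V / 1024 = 26.367 mV.
|e|_max = LSB/2 = 13.2 mV.

13.2 mV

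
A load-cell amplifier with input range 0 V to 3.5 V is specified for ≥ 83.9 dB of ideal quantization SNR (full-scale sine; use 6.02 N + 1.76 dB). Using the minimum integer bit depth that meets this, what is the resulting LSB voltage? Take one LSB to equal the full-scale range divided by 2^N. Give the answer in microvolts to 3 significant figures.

214 µV

Span = 3.5 V.
N ≥ (83.9 − 1.76)/6.02 = 13.645 → N_min = 14.
Step size = 3.5/16384 V = 214 µV.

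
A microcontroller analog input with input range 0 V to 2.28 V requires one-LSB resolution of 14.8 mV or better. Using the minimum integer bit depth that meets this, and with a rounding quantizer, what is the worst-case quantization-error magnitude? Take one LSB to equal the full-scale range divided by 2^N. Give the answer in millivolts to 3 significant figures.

4.45 mV

Full-scale range = 2.28 V.
2.28 V / 14.8 mV = 154.1. Since 2^7 = 128 and 2^8 = 256, N = 8.
One LSB is 2.28 V / 256 = 8.9063 mV.
|e|_max = LSB/2 = 4.45 mV.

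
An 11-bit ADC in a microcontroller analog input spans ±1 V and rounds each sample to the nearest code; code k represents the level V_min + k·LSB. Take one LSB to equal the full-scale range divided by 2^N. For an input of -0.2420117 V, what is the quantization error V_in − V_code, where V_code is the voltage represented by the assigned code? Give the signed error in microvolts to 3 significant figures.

Range = 1 − (-1) = 2 V. LSB = 2 V / 2^11 ≈ 0.9766 mV.
(-0.2420117 − (-1)) / LSB = 0.7579883 × 2048/2 = 776.1800. Nearest integer: k = 776.
V_code = -1 + (776/2048) × 2 = -0.2421875000 V.
Error = V_in − V_code = -0.2420117 − (-0.2421875000) = +176 µV.

+176 µV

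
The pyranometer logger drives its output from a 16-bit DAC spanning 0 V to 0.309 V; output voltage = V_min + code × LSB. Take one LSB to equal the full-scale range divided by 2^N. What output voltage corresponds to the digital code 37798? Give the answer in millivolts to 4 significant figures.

Span = 0.309 V. LSB = 0.309 V / 2^16.
V_out = 0 + 37798 × (0.309/65536) V
      = 0 V + 0.178216 V = 0.178216 V.

178.2 mV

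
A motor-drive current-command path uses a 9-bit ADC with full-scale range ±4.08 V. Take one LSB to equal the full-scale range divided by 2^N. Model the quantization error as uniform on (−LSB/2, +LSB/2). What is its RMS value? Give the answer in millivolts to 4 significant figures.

The full-scale span is 4.08 − (-4.08) = 8.16 V.
One LSB is 8.16 V / 512 = 15.9375 mV.
For a uniform distribution on [−LSB/2, +LSB/2], V_rms = LSB/√12 = 15.9375 mV/3.4641 = 4.601 mV.

4.601 mV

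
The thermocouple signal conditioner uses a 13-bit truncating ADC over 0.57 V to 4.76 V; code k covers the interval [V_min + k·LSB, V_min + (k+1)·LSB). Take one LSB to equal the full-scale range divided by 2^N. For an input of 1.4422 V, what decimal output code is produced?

1705

Range = 4.76 − (0.57) = 4.19 V. LSB = 4.19 V / 2^13 ≈ 0.5115 mV.
code = ⌊(V_in − V_min)/LSB⌋ = ⌊(V_in − V_min) × 2^13 / range⌋
     = ⌊(1.4422 − (0.57)) × 8192 / 4.19⌋ = ⌊0.8722 × 8192/4.19⌋
     = ⌊1705.265⌋ = 1705.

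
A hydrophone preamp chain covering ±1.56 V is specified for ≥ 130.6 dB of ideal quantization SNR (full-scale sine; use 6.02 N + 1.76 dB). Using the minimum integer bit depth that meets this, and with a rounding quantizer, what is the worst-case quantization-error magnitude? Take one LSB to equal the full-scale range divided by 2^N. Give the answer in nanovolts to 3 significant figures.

Span: 1.56 V − (-1.56 V) = 3.12 V.
6.02 N + 1.76 ≥ 130.6 gives N ≥ 21.402, so the minimum integer is 22.
LSB = 3.12 V ÷ 2^22 = 3.12/4194304 V = 0.74387 µV.
|e|_max = LSB/2 = 372 nV.

372 nV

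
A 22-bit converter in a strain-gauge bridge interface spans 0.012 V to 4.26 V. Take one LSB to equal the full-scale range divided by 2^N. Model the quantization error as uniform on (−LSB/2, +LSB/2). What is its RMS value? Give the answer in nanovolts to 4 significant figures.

292.4 nV

Span: 4.26 V − (0.012 V) = 4.248 V.
LSB = 4.248 V / 2^22 = 1.01280 µV.
V_rms = LSB/√12 = 1.01280 µV / √12 = 292.4 nV.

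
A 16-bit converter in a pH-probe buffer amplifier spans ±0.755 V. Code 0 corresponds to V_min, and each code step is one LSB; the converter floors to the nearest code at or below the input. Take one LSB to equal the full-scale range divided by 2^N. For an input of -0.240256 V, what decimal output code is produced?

Span: 0.755 V − (-0.755 V) = 1.51 V. LSB = 1.51 V / 2^16 ≈ 23.04 µV.
V_in − V_min = -0.240256 − (-0.755) = 0.514744 V.
Divide by LSB: 0.514744 × 65536/1.51 = 22340.5714.
Truncating gives code 22340.

22340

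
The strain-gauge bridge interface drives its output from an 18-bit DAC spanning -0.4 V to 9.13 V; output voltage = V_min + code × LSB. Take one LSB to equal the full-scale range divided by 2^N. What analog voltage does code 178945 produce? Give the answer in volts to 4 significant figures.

6.105 V

Range = 9.13 − (-0.4) = 9.53 V. LSB = 9.53 V / 2^18.
V_out = -0.4 + 178945 × (9.53/262144) V
      = -0.4 + 6.50538 = 6.10538 V.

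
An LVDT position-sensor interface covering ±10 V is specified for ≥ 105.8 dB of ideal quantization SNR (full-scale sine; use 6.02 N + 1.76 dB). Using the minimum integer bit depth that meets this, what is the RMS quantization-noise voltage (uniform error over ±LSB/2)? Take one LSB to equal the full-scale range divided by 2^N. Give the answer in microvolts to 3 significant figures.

22.0 µV

Range = 10 − (-10) = 20 V.
6.02 N + 1.76 ≥ 105.8 gives N ≥ 17.282, so the minimum integer is 18.
LSB = 20 V / 2^18 = 76.294 µV.
V_rms = LSB/√12 = 22.0 µV.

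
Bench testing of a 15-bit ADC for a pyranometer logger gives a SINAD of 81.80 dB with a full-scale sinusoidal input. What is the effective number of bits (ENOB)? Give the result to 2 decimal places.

ENOB = (SINAD − 1.76) / 6.02 = (81.80 − 1.76) / 6.02 = 80.04 / 6.02 = 13.2957.

13.30 bits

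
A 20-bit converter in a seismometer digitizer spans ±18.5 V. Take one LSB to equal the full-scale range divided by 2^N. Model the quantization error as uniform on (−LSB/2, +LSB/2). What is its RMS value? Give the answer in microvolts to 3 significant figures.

Span: 18.5 V − (-18.5 V) = 37 V.
One LSB is 37 V / 1048576 = 35.286 µV.
V_rms = LSB/√12 = 35.286 µV / √12 = 10.2 µV.

10.2 µV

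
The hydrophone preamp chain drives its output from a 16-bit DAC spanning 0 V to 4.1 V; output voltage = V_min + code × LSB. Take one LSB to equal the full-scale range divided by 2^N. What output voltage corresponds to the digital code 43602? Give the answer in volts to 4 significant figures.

V_FS = 4.1 V. LSB = 4.1 V / 2^16.
Output = V_min + (43602/65536) × range = 0 + 0.665314 × 4.1 V
      = 0 + 2.72779 = 2.72779 V.

2.728 V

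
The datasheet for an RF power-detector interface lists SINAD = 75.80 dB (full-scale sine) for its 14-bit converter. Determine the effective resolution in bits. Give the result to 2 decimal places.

12.30 bits

Inverting SNR = 6.02 N + 1.76: N_eff = (75.80 − 1.76)/6.02 = 12.2990.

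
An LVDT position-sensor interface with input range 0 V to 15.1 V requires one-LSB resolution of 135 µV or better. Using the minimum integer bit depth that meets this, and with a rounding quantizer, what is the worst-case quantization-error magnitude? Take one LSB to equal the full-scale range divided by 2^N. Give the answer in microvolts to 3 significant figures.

Full-scale range = 15.1 V.
Required number of levels: 15.1/135 µV = 111850; smallest N with 2^N ≥ that is 17.
One LSB is 15.1 V / 131072 = 115.20 µV.
Max error for round-to-nearest is LSB/2 = 57.6 µV.

57.6 µV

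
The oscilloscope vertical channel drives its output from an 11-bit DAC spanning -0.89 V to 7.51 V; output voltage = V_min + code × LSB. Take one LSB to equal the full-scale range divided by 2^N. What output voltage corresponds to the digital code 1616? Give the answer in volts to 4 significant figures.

Range = 7.51 − (-0.89) = 8.4 V. LSB = 8.4 V / 2^11.
V_out = V_min + code × LSB = -0.89 V + 1616 × 8.4 V / 2048
      = -0.89 + 6.62813 = 5.73813 V.

5.738 V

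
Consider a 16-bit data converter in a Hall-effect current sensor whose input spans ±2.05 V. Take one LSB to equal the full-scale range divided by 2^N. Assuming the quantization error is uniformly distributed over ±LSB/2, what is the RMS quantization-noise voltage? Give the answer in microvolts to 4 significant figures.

The full-scale span is 2.05 − (-2.05) = 4.1 V.
One LSB is 4.1 V / 65536 = 62.5610 µV.
σ_q = LSB/√12 = 62.5610 µV/3.4641 = 18.06 µV.

18.06 µV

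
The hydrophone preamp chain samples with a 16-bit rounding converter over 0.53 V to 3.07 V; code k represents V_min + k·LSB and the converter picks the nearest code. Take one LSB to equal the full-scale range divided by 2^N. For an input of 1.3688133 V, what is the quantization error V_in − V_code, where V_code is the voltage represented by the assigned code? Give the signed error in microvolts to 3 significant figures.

The full-scale span is 3.07 − (0.53) = 2.54 V. LSB = 2.54 V / 2^16 ≈ 38.76 µV.
(V_in − V_min)/LSB = (1.3688133 − (0.53)) × 65536/2.54 = 21642.7041 → nearest code k = 21643.
Reconstructed level: 0.53 + 21643 × 2.54/65536 V = 1.3688247681 V.
Error = V_in − V_code = 1.3688133 − (1.3688247681) = −11.5 µV.

−11.5 µV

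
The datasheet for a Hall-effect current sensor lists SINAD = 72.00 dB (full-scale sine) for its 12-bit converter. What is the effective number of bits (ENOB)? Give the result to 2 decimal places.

Inverting SNR = 6.02 N + 1.76: N_eff = (72.00 − 1.76)/6.02 = 11.6678.

11.67 bits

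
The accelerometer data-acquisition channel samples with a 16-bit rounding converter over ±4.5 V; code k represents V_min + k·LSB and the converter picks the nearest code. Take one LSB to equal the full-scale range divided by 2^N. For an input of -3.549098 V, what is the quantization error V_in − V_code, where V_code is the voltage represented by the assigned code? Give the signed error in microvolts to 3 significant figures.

Range = 4.5 − (-4.5) = 9 V. LSB = 9 V / 2^16 ≈ 137.3 µV.
Position in LSBs: (-3.549098 − (-4.5)) × 65536/9 = 6924.2571; rounding gives k = 6924.
Reconstructed level: -4.5 + 6924 × 9/65536 V = -3.5491333008 V.
V_in − V_code = -3.549098 − (-3.5491333008) = +35.3 µV.

+35.3 µV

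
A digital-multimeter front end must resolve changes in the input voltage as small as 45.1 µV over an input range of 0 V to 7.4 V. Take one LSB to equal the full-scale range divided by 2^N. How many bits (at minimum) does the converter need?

18 bits

V_FS = 7.4 V.
Levels needed ≥ 7.4/45.1 µV = 164100. 2^18 = 262144 suffices, so N_min = 18.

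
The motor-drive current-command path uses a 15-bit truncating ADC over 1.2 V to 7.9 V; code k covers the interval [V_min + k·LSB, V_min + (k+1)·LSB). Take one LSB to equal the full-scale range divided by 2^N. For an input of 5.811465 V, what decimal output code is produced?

22553

Span: 7.9 V − (1.2 V) = 6.7 V. LSB = 6.7 V / 2^15 ≈ 204.5 µV.
V_in − V_min = 5.811465 − (1.2) = 4.611465 V.
Divide by LSB: 4.611465 × 32768/6.7 = 22553.5052.
Truncating gives code 22553.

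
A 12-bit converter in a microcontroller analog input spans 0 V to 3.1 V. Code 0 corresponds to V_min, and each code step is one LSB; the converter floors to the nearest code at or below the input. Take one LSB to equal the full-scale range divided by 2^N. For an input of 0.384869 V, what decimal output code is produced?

V_FS = 3.1 V. LSB = 3.1 V / 2^12 ≈ 0.7568 mV.
(V_in − V_min) × 2^12/range = (0.384869 − (0)) × 4096/3.1 = 508.524.
Floor → code = 508.

508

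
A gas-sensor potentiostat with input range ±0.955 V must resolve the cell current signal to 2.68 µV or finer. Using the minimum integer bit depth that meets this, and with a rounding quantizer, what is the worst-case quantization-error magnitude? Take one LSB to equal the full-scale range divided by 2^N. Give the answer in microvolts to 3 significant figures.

The full-scale span is 0.955 − (-0.955) = 1.91 V.
Levels needed ≥ 1.91/2.68 µV = 712700. 2^20 = 1048576 suffices, so N_min = 20.
LSB = 1.91 V ÷ 2^20 = 1.91/1048576 V = 1.8215 µV.
|e|_max = LSB/2 = 0.911 µV.

0.911 µV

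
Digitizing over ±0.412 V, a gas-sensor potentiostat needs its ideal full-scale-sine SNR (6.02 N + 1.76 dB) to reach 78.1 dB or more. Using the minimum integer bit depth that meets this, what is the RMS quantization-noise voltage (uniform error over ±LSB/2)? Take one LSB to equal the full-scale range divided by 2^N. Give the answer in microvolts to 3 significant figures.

The full-scale span is 0.412 − (-0.412) = 0.824 V.
Required N = ⌈(78.1 − 1.76)/6.02⌉ = ⌈12.681⌉ = 13.
LSB = 0.824 V ÷ 2^13 = 0.824/8192 V = 100.59 µV.
V_rms = LSB/√12 = 29.0 µV.

29.0 µV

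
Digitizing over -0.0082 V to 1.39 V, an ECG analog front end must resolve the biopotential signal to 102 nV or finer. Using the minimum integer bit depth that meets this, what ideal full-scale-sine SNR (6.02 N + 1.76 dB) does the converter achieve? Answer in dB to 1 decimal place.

146.2 dB

Span: 1.39 V − (-0.0082 V) = 1.3982 V.
Need 2^N ≥ 1.3982 V / 102 nV = 1.371e7 → N_min = 24.
SNR = 6.02 × 24 + 1.76 = 146.24 dB.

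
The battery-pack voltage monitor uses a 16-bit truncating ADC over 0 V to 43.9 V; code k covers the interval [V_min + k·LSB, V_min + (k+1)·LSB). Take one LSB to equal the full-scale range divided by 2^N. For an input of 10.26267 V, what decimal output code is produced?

Full-scale range = 43.9 V. LSB = 43.9 V / 2^16 ≈ 0.6699 mV.
(V_in − V_min) × 2^16/range = (10.26267 − (0)) × 65536/43.9 = 15320.600.
Floor → code = 15320.

15320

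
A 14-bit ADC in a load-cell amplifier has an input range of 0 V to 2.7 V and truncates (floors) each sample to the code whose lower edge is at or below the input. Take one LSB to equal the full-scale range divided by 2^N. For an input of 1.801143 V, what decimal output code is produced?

10929

Span = 2.7 V. LSB = 2.7 V / 2^14 ≈ 164.8 µV.
(V_in − V_min) × 2^14/range = (1.801143 − (0)) × 16384/2.7 = 10929.603.
Floor → code = 10929.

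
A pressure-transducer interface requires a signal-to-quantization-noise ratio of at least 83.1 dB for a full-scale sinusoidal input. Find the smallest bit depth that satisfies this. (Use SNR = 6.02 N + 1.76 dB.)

N ≥ (83.1 − 1.76)/6.02 = 13.512 → N_min = 14.

14 bits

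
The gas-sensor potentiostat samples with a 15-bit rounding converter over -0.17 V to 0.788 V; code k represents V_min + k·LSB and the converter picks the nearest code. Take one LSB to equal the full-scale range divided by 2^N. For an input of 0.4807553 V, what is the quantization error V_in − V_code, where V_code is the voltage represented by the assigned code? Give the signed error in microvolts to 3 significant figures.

−5.26 µV

Span: 0.788 V − (-0.17 V) = 0.958 V. LSB = 0.958 V / 2^15 ≈ 29.24 µV.
(0.4807553 − (-0.17)) / LSB = 0.6507553 × 32768/0.958 = 22258.8201. Nearest integer: k = 22259.
V_code = V_min + k × range/2^15 = -0.17 + 22259 × 0.958/32768 = 0.48076055908 V.
Error = V_in − V_code = 0.4807553 − (0.48076055908) = −5.26 µV.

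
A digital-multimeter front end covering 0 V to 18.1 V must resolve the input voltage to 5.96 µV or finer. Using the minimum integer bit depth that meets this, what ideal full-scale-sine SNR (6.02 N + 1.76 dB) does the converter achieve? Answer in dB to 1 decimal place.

Span = 18.1 V.
Required number of levels: 18.1/5.96 µV = 3.0369e6; smallest N with 2^N ≥ that is 22.
SNR = 6.02 × 22 + 1.76 = 134.20 dB.

134.2 dB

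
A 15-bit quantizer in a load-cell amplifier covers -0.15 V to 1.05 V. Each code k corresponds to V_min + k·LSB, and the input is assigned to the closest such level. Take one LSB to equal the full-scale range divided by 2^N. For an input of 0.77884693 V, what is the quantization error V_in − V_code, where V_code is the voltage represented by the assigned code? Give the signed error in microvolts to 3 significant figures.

Full-scale range = 1.05 V − (-0.15 V) = 1.2 V. LSB = 1.2 V / 2^15 ≈ 36.62 µV.
Position in LSBs: (0.77884693 − (-0.15)) × 32768/1.2 = 25363.7135; rounding gives k = 25364.
V_code = V_min + k × range/2^15 = -0.15 + 25364 × 1.2/32768 = 0.77885742188 V.
e = 0.77884693 − (0.77885742188) = −10.5 µV.

−10.5 µV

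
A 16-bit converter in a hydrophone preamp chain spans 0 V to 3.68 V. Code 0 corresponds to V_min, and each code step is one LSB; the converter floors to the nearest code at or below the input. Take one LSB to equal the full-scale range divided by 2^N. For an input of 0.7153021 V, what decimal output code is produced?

12738

Full-scale range = 3.68 V. LSB = 3.68 V / 2^16 ≈ 56.15 µV.
(V_in − V_min) × 2^16/range = (0.7153021 − (0)) × 65536/3.68 = 12738.597.
Floor → code = 12738.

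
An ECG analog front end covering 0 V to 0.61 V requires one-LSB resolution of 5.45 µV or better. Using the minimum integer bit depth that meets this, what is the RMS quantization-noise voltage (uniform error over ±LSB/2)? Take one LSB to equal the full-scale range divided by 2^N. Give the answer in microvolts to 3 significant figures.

Span = 0.61 V.
Required number of levels: 0.61/5.45 µV = 111930; smallest N with 2^N ≥ that is 17.
LSB = 0.61 V ÷ 2^17 = 0.61/131072 V = 4.6539 µV.
σ_q = LSB/√12 = 4.6539 µV/3.4641 = 1.34 µV.

1.34 µV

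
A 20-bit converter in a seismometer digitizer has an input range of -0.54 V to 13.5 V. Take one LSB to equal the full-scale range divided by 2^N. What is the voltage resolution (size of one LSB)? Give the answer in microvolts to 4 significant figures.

13.39 µV

The full-scale span is 13.5 − (-0.54) = 14.04 V.
Number of codes = 2^20 = 1048576.
Step size = 14.04/1048576 V = 13.39 µV.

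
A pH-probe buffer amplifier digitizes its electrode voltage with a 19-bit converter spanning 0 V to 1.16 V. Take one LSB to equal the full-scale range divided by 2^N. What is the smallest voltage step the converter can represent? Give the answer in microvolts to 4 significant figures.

2.213 µV

Span = 1.16 V.
There are 2^19 = 524288 steps.
One LSB is 1.16 V / 524288 = 2.213 µV.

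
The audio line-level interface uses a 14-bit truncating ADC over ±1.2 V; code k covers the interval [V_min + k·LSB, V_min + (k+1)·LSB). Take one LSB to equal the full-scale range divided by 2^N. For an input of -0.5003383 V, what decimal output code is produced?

4776

Span: 1.2 V − (-1.2 V) = 2.4 V. LSB = 2.4 V / 2^14 ≈ 146.5 µV.
(V_in − V_min) × 2^14/range = (-0.5003383 − (-1.2)) × 16384/2.4 = 4776.357.
Floor → code = 4776.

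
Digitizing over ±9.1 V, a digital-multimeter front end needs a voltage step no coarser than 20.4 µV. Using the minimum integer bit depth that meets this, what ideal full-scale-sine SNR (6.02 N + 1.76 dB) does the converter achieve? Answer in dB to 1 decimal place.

122.2 dB

Span: 9.1 V − (-9.1 V) = 18.2 V.
18.2 V / 20.4 µV = 892200. Since 2^19 = 524288 and 2^20 = 1048576, N = 20.
6.02(20) + 1.76 = 122.16 dB.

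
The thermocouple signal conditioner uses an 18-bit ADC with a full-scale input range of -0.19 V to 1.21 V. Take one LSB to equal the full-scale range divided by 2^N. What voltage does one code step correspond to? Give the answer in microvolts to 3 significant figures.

5.34 µV

Full-scale range = 1.21 V − (-0.19 V) = 1.4 V.
There are 2^18 = 262144 steps.
LSB = 1.4 V / 2^18 = 5.34 µV.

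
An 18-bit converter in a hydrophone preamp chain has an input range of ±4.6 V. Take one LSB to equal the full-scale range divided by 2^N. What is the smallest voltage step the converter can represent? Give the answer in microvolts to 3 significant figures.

35.1 µV

Range = 4.6 − (-4.6) = 9.2 V.
Number of codes = 2^18 = 262144.
LSB = 9.2 V / 2^18 = 35.1 µV.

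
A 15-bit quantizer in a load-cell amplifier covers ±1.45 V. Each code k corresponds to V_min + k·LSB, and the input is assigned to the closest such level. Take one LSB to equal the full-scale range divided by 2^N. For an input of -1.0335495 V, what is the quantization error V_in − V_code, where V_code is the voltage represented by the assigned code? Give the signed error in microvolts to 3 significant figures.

Full-scale range = 1.45 V − (-1.45 V) = 2.9 V. LSB = 2.9 V / 2^15 ≈ 88.50 µV.
Position in LSBs: (-1.0335495 − (-1.45)) × 32768/2.9 = 4705.6034; rounding gives k = 4706.
V_code = V_min + k × range/2^15 = -1.45 + 4706 × 2.9/32768 = -1.0335144043 V.
e = -1.0335495 − (-1.0335144043) = −35.1 µV.

−35.1 µV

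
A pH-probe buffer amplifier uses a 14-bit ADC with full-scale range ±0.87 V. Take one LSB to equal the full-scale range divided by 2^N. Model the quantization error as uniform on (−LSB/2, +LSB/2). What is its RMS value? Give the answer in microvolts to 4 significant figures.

30.66 µV

Range = 0.87 − (-0.87) = 1.74 V.
Step size = 1.74/16384 V = 106.201 µV.
RMS of a uniform error over width LSB is LSB/√12 = 30.66 µV.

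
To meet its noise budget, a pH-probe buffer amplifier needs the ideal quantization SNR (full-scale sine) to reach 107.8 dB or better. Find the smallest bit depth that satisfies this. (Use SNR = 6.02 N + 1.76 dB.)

18 bits

N ≥ (107.8 − 1.76)/6.02 = 17.615 → N_min = 18.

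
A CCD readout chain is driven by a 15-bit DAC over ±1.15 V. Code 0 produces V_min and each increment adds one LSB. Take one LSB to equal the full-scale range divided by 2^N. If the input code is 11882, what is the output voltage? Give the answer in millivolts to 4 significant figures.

-316.0 mV

The full-scale span is 1.15 − (-1.15) = 2.3 V. LSB = 2.3 V / 2^15.
Output = V_min + (11882/32768) × range = -1.15 + 0.362610 × 2.3 V
      = -1.15 + 0.834003 = -0.315997 V.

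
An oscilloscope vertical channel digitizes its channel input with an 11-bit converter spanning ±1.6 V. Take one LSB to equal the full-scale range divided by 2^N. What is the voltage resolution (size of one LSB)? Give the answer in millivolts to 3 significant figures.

The full-scale span is 1.6 − (-1.6) = 3.2 V.
2^11 = 2048 levels.
One LSB is 3.2 V / 2048 = 1.56 mV.

1.56 mV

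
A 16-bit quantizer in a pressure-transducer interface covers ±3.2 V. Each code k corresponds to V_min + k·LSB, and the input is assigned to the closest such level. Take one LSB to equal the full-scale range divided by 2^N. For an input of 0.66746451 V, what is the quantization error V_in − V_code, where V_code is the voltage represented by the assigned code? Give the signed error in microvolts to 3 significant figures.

−16.0 µV

Span: 3.2 V − (-3.2 V) = 6.4 V. LSB = 6.4 V / 2^16 ≈ 97.66 µV.
(0.66746451 − (-3.2)) / LSB = 3.86746451 × 65536/6.4 = 39602.8366. Nearest integer: k = 39603.
Reconstructed level: -3.2 + 39603 × 6.4/65536 V = 0.66748046875 V.
Error = V_in − V_code = 0.66746451 − (0.66748046875) = −16.0 µV.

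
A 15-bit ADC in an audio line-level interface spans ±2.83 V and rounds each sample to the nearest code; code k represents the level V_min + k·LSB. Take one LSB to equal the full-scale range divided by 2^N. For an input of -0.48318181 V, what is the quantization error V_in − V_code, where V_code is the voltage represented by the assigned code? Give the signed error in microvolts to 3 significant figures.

−57.4 µV

Full-scale range = 2.83 V − (-2.83 V) = 5.66 V. LSB = 5.66 V / 2^15 ≈ 172.7 µV.
(V_in − V_min)/LSB = (-0.48318181 − (-2.83)) × 32768/5.66 = 13586.6676 → nearest code k = 13587.
Reconstructed level: -2.83 + 13587 × 5.66/32768 V = -0.48312438965 V.
e = -0.48318181 − (-0.48312438965) = −57.4 µV.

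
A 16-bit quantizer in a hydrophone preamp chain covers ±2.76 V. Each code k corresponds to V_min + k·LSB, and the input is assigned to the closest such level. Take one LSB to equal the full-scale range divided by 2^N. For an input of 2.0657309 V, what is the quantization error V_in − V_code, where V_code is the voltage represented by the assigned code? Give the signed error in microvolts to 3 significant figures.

+26.6 µV

Full-scale range = 2.76 V − (-2.76 V) = 5.52 V. LSB = 5.52 V / 2^16 ≈ 84.23 µV.
Position in LSBs: (2.0657309 − (-2.76)) × 65536/5.52 = 57293.3153; rounding gives k = 57293.
V_code = V_min + k × range/2^16 = -2.76 + 57293 × 5.52/65536 = 2.0657043457 V.
V_in − V_code = 2.0657309 − (2.0657043457) = +26.6 µV.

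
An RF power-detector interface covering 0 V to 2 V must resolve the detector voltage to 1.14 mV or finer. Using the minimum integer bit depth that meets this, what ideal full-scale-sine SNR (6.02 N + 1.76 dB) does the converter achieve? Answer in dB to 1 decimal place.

68.0 dB

Range is 2 V.
Required number of levels: 2/1.14 mV = 1754.4; smallest N with 2^N ≥ that is 11.
6.02(11) + 1.76 = 67.98 dB.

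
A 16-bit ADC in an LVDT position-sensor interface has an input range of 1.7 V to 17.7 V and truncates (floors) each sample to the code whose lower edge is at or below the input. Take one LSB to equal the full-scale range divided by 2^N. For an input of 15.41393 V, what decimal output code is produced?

56172

The full-scale span is 17.7 − (1.7) = 16 V. LSB = 16 V / 2^16 ≈ 244.1 µV.
code = ⌊(V_in − V_min)/LSB⌋ = ⌊(V_in − V_min) × 2^16 / range⌋
     = ⌊(15.41393 − (1.7)) × 65536 / 16⌋ = ⌊13.71393 × 65536/16⌋
     = ⌊56172.257⌋ = 56172.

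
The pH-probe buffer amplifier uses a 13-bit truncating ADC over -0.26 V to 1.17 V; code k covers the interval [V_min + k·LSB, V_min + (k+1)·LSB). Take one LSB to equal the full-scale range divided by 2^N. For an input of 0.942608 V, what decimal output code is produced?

Range = 1.17 − (-0.26) = 1.43 V. LSB = 1.43 V / 2^13 ≈ 174.6 µV.
V_in − V_min = 0.942608 − (-0.26) = 1.202608 V.
Divide by LSB: 1.202608 × 8192/1.43 = 6889.3460.
Truncating gives code 6889.

6889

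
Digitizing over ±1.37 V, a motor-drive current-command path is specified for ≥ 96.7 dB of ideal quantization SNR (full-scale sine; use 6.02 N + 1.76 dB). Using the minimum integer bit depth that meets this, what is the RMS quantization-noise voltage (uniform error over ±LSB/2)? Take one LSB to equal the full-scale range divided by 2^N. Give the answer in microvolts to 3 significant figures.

Range = 1.37 − (-1.37) = 2.74 V.
Solving 6.02 N ≥ 96.7 − 1.76: N ≥ 15.771. Round up → N = 16.
One LSB is 2.74 V / 65536 = 41.809 µV.
V_rms = LSB/√12 = 12.1 µV.

12.1 µV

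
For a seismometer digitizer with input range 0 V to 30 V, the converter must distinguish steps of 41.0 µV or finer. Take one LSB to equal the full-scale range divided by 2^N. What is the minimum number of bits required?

20 bits

Span = 30 V.
Required number of levels: 30/41.0 µV = 731710; smallest N with 2^N ≥ that is 20.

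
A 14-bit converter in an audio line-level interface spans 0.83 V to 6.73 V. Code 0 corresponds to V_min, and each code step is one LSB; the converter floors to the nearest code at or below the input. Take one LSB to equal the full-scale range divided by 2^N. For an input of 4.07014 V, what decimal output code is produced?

The full-scale span is 6.73 − (0.83) = 5.9 V. LSB = 5.9 V / 2^14 ≈ 360.1 µV.
code = ⌊(V_in − V_min)/LSB⌋ = ⌊(V_in − V_min) × 2^14 / range⌋
     = ⌊(4.07014 − (0.83)) × 16384 / 5.9⌋ = ⌊3.24014 × 16384/5.9⌋
     = ⌊8997.704⌋ = 8997.

8997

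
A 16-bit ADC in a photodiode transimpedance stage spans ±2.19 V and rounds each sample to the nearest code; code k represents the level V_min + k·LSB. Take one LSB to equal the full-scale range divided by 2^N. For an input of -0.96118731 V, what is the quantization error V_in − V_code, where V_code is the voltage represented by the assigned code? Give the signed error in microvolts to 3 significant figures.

Range = 2.19 − (-2.19) = 4.38 V. LSB = 4.38 V / 2^16 ≈ 66.83 µV.
(V_in − V_min)/LSB = (-0.96118731 − (-2.19)) × 65536/4.38 = 18386.1800 → nearest code k = 18386.
V_code = V_min + k × range/2^16 = -2.19 + 18386 × 4.38/65536 = -0.96119934082 V.
Error = V_in − V_code = -0.96118731 − (-0.96119934082) = +12.0 µV.

+12.0 µV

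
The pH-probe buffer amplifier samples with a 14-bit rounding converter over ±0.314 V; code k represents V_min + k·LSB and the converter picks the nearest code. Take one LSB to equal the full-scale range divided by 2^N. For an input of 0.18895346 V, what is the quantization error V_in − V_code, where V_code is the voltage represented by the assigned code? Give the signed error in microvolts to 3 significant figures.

Full-scale range = 0.314 V − (-0.314 V) = 0.628 V. LSB = 0.628 V / 2^14 ≈ 38.33 µV.
Position in LSBs: (0.18895346 − (-0.314)) × 16384/0.628 = 13121.6393; rounding gives k = 13122.
Reconstructed level: -0.314 + 13122 × 0.628/16384 V = 0.18896728516 V.
V_in − V_code = 0.18895346 − (0.18896728516) = −13.8 µV.

−13.8 µV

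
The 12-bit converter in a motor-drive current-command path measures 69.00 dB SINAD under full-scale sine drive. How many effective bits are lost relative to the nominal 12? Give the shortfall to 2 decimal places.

0.83 bits

Effective bits = (69.00 − 1.76)/6.02 = 11.1694.
Shortfall = 12 − 11.1694 = 0.8306 bits.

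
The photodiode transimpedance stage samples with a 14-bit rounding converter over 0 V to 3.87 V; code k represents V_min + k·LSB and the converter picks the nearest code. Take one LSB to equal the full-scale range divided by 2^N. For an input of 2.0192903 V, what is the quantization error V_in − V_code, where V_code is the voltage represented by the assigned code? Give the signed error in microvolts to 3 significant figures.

−35.3 µV

Span = 3.87 V. LSB = 3.87 V / 2^14 ≈ 236.2 µV.
(2.0192903 − (0)) / LSB = 2.0192903 × 16384/3.87 = 8548.8507. Nearest integer: k = 8549.
V_code = V_min + k × range/2^14 = 0 + 8549 × 3.87/16384 = 2.0193255615 V.
Error = V_in − V_code = 2.0192903 − (2.0193255615) = −35.3 µV.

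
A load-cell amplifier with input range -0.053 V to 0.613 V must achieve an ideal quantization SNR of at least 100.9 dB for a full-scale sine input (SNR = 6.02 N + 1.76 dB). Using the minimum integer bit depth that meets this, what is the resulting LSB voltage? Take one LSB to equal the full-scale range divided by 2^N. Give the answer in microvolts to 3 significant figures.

Range = 0.613 − (-0.053) = 0.666 V.
Required N = ⌈(100.9 − 1.76)/6.02⌉ = ⌈16.468⌉ = 17.
Step size = 0.666/131072 V = 5.08 µV.

5.08 µV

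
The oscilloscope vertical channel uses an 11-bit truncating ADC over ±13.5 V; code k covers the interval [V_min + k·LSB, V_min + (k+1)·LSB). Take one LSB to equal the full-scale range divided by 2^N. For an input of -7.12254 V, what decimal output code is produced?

483

Range = 13.5 − (-13.5) = 27 V. LSB = 27 V / 2^11 ≈ 13.18 mV.
(V_in − V_min) × 2^11/range = (-7.12254 − (-13.5)) × 2048/27 = 483.742.
Floor → code = 483.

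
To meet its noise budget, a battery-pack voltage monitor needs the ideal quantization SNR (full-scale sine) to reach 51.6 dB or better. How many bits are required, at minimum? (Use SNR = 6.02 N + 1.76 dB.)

6.02 N + 1.76 ≥ 51.6 gives N ≥ 8.279, so the minimum integer is 9.

9 bits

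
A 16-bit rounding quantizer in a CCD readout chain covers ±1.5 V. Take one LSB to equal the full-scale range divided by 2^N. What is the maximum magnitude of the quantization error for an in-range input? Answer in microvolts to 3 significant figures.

Span: 1.5 V − (-1.5 V) = 3 V.
LSB = 3 V ÷ 2^16 = 3/65536 V = 45.776 µV.
A rounding quantizer has |error| ≤ LSB/2 = 22.9 µV.

22.9 µV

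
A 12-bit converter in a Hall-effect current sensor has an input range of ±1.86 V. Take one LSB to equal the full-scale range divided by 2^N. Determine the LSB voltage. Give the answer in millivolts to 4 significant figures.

0.9082 mV

Range = 1.86 − (-1.86) = 3.72 V.
Number of codes = 2^12 = 4096.
One LSB is 3.72 V / 4096 = 0.9082 mV.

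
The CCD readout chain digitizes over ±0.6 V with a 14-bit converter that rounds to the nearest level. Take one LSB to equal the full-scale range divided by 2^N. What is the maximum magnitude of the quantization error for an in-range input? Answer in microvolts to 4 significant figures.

36.62 µV

Full-scale range = 0.6 V − (-0.6 V) = 1.2 V.
Step size = 1.2/16384 V = 73.2422 µV.
|e|_max = LSB/2 = 36.62 µV.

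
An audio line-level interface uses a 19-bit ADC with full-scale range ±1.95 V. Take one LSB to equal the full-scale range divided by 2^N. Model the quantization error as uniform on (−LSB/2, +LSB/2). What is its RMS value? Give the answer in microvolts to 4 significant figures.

2.147 µV

The full-scale span is 1.95 − (-1.95) = 3.9 V.
LSB = 3.9 V ÷ 2^19 = 3.9/524288 V = 7.43866 µV.
V_rms = LSB/√12 = 7.43866 µV / √12 = 2.147 µV.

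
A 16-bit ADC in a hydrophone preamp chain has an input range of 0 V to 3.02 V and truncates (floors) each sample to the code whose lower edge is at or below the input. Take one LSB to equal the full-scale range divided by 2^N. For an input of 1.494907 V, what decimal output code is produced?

Range is 3.02 V. LSB = 3.02 V / 2^16 ≈ 46.08 µV.
(V_in − V_min) × 2^16/range = (1.494907 − (0)) × 65536/3.02 = 32440.472.
Floor → code = 32440.

32440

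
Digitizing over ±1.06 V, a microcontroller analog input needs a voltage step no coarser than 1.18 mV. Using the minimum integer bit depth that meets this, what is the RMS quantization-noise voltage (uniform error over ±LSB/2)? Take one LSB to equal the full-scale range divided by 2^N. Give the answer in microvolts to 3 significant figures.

299 µV

Span: 1.06 V − (-1.06 V) = 2.12 V.
Need 2^N ≥ 2.12 V / 1.18 mV = 1797 → N_min = 11.
LSB = 2.12 V / 2^11 = 1.0352 mV.
V_rms = LSB/√12 = 299 µV.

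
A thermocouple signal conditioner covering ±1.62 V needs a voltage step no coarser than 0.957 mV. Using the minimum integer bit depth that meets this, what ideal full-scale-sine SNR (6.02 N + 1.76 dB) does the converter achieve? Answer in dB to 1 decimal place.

74.0 dB

The full-scale span is 1.62 − (-1.62) = 3.24 V.
Required number of levels: 3.24/0.957 mV = 3385.6; smallest N with 2^N ≥ that is 12.
Ideal SNR at N = 12: 6.02·12 + 1.76 = 74.0 dB.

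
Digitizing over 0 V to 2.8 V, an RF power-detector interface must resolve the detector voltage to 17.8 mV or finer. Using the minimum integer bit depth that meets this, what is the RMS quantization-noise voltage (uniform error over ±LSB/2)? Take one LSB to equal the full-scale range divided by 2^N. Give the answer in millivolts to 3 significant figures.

Span = 2.8 V.
Required number of levels: 2.8/17.8 mV = 157.30; smallest N with 2^N ≥ that is 8.
One LSB is 2.8 V / 256 = 10.938 mV.
RMS noise = LSB/√12 = 3.16 mV.

3.16 mV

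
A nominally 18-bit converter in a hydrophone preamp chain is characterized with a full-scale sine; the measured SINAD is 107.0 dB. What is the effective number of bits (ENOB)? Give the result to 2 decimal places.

17.48 bits

Inverting SNR = 6.02 N + 1.76: N_eff = (107.0 − 1.76)/6.02 = 17.4817.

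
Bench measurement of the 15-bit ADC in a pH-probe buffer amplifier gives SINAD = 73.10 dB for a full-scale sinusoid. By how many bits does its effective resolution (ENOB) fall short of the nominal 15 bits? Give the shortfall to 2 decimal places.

N_eff = (73.10 − 1.76)/6.02 = 11.8505 bits.
Shortfall = 15 − 11.8505 = 3.1495 bits.

3.15 bits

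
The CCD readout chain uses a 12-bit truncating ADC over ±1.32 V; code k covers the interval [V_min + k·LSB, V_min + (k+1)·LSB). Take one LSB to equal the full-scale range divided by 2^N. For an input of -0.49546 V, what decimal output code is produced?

1279

Full-scale range = 1.32 V − (-1.32 V) = 2.64 V. LSB = 2.64 V / 2^12 ≈ 0.6445 mV.
code = ⌊(V_in − V_min)/LSB⌋ = ⌊(V_in − V_min) × 2^12 / range⌋
     = ⌊(-0.49546 − (-1.32)) × 4096 / 2.64⌋ = ⌊0.82454 × 4096/2.64⌋
     = ⌊1279.286⌋ = 1279.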